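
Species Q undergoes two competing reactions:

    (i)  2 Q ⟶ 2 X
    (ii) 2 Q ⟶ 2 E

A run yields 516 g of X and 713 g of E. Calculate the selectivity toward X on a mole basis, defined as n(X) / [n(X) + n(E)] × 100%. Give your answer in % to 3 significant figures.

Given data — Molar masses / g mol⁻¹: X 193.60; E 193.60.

42.0 %

n(X) = 516 / 193.60 = 2.665 mol
n(E) = 713 / 193.60 = 3.683 mol
selectivity = 2.665/(2.665+3.683) × 100 = 41.98 %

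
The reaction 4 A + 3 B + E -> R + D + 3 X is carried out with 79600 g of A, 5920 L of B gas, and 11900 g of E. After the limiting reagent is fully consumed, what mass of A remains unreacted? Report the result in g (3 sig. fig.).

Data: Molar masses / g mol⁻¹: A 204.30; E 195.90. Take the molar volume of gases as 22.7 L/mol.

n(A) = 79600 / 204.30 = 389.6 mol
n(B) = 5920 / 22.7 = 260.8 mol
n(E) = 11900 / 195.90 = 60.75 mol
n/ν for A = 389.6/4 = 97.40
n/ν for B = 260.8/3 = 86.93
n/ν for E = 60.75/1 = 60.75
Smallest n/ν is E → limiting reagent.
A consumed = (4/1) × 60.75 = 243.0 mol
A remaining = 389.6 − 243.0 = 146.6 mol
mass = 146.6 × 204.30 = 29950 g

30000 g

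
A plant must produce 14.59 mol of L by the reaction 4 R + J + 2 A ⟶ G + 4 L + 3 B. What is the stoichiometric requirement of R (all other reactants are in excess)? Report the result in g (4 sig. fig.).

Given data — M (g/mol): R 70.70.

n(L) = 14.59 mol
n(R) = (4/4) × 14.59 = 14.59 mol
mass = 14.59 × 70.70 = 1032 g

1032 g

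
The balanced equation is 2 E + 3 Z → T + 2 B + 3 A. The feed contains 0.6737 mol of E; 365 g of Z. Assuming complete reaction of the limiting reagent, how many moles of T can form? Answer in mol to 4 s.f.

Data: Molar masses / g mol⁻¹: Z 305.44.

0.3369 mol

n(E) = 0.6737 mol
n(Z) = 365.0 / 305.44 = 1.195 mol
n/ν → E: 0.3369, Z: 0.3983; E is limiting.
n(T) = (1/2) × 0.6737 = 0.3369 mol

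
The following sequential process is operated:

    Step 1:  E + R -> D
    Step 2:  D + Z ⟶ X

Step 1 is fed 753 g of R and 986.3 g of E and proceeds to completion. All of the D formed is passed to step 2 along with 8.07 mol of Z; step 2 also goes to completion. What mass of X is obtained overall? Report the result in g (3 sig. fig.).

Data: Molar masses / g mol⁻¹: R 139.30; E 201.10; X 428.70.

2100 g

Step 1:
n(R) = 753.0 / 139.30 = 5.406 mol
n(E) = 986.3 / 201.10 = 4.905 mol
n/ν for R = 5.406/1 = 5.406
n/ν for E = 4.905/1 = 4.905
Smallest n/ν is E → limiting reagent.
n(D) produced = (1/1) × 4.905 = 4.905 mol
Step 2:
n(D) available = 4.905 mol
n(Z) = 8.070 mol
n/ν for D = 4.905/1 = 4.905
n/ν for Z = 8.070/1 = 8.070
Smallest n/ν is D → limiting reagent.
n(X) = (1/1) × 4.905 = 4.905 mol
mass = 4.905 × 428.70 = 2103 g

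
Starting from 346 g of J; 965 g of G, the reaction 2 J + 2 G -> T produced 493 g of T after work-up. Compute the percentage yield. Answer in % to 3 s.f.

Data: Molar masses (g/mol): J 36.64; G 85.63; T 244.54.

42.7 %

n(J) = 346.0 / 36.64 = 9.443 mol
n(G) = 965.0 / 85.63 = 11.27 mol
n/ν for J = 9.443/2 = 4.722
n/ν for G = 11.27/2 = 5.635
Smallest n/ν is J → limiting reagent.
theoretical n(T) = (1/2) × 9.443 = 4.722 mol → 1155 g
% yield = 493 / 1155 × 100 = 42.68 %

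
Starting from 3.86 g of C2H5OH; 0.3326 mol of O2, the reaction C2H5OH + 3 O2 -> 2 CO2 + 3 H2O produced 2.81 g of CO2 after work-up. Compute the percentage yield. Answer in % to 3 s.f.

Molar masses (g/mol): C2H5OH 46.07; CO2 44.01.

38.1 %

n(C2H5OH) = 3.860 / 46.07 = 0.08379 mol
n(O2) = 0.3326 mol
n/ν for C2H5OH = 0.08379/1 = 0.08379
n/ν for O2 = 0.3326/3 = 0.1109
Smallest n/ν is C2H5OH → limiting reagent.
theoretical n(CO2) = (2/1) × 0.08379 = 0.1676 mol → 7.376 g
% yield = 2.81 / 7.376 × 100 = 38.10 %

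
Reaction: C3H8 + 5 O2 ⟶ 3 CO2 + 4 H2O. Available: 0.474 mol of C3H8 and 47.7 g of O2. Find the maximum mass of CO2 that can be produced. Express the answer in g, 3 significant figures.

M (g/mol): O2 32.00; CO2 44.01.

n(C3H8) = 0.4740 mol
n(O2) = 47.70 / 32.00 = 1.491 mol
n/ν for C3H8 = 0.4740/1 = 0.4740
n/ν for O2 = 1.491/5 = 0.2982
Smallest n/ν is O2 → limiting reagent.
n(CO2) = (3/5) × 1.491 = 0.8946 mol
mass = 0.8946 × 44.01 = 39.37 g

39.4 g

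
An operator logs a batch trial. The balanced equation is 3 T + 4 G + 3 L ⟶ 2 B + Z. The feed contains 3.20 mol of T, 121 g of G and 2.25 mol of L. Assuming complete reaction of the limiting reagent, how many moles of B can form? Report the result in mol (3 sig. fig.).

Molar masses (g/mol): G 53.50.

n(T) = 3.200 mol
n(G) = 121.0 / 53.50 = 2.262 mol
n(L) = 2.250 mol
n/ν for T = 3.200/3 = 1.067
n/ν for G = 2.262/4 = 0.5655
n/ν for L = 2.250/3 = 0.7500
Smallest n/ν is G → limiting reagent.
n(B) = (2/4) × 2.262 = 1.131 mol

1.13 mol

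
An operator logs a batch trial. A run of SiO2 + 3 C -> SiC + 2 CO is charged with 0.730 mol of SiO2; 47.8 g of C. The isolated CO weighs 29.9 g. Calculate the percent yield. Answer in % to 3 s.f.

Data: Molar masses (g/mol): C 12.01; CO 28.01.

n(SiO2) = 0.7300 mol
n(C) = 47.80 / 12.01 = 3.980 mol
n/ν for SiO2 = 0.7300/1 = 0.7300
n/ν for C = 3.980/3 = 1.327
Smallest n/ν is SiO2 → limiting reagent.
theoretical n(CO) = (2/1) × 0.7300 = 1.460 mol → 40.89 g
% yield = 29.9 / 40.89 × 100 = 73.12 %

73.1 %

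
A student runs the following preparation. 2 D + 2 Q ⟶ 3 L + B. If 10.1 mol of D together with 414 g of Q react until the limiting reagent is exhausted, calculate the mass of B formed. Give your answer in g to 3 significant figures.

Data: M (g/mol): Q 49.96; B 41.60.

172 g

n(D) = 10.10 mol
n(Q) = 414.0 / 49.96 = 8.287 mol
n/ν → D: 5.050, Q: 4.144; Q is limiting.
n(B) = (1/2) × 8.287 = 4.144 mol
mass = 4.144 × 41.60 = 172.4 g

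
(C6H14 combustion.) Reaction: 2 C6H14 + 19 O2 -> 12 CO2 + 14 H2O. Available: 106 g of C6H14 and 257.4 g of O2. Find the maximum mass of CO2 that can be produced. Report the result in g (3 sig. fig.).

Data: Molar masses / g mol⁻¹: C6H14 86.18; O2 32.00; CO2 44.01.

224 g

n(C6H14) = 106.0 / 86.18 = 1.230 mol
n(O2) = 257.4 / 32.00 = 8.044 mol
n/ν for C6H14 = 1.230/2 = 0.6150
n/ν for O2 = 8.044/19 = 0.4234
Smallest n/ν is O2 → limiting reagent.
n(CO2) = (12/19) × 8.044 = 5.080 mol
mass = 5.080 × 44.01 = 223.6 g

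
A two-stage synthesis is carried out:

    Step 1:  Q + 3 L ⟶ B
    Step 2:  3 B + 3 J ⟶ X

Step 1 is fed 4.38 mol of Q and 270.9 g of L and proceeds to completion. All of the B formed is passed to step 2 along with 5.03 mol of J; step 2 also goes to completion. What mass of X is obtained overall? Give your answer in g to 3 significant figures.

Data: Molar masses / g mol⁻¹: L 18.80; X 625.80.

914 g

Step 1:
n(Q) = 4.380 mol
n(L) = 270.9 / 18.80 = 14.41 mol
n/ν for Q = 4.380/1 = 4.380
n/ν for L = 14.41/3 = 4.803
Smallest n/ν is Q → limiting reagent.
n(B) produced = (1/1) × 4.380 = 4.380 mol
Step 2:
n(B) available = 4.380 mol
n(J) = 5.030 mol
n/ν for B = 4.380/3 = 1.460
n/ν for J = 5.030/3 = 1.677
Smallest n/ν is B → limiting reagent.
n(X) = (1/3) × 4.380 = 1.460 mol
mass = 1.460 × 625.80 = 913.7 g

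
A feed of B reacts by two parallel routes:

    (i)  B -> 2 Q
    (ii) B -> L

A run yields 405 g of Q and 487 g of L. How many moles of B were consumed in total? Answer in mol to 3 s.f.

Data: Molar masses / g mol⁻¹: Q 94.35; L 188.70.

4.73 mol

n(Q) = 405 / 94.35 = 4.293 mol
n(L) = 487 / 188.70 = 2.581 mol
n(B) via (i) = (1/2)×4.293 = 2.147 mol
n(B) via (ii) = (1/1)×2.581 = 2.581 mol
total n(B) = 2.147 + 2.581 = 4.728 mol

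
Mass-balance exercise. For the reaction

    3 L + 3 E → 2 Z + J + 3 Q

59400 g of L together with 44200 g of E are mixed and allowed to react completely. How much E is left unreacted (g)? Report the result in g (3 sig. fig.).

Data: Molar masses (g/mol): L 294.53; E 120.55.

19900 g

n(L) = 59400 / 294.53 = 201.7 mol
n(E) = 44200 / 120.55 = 366.7 mol
n/ν → L: 67.23, E: 122.2; L is limiting.
E consumed = (3/3) × 201.7 = 201.7 mol
E remaining = 366.7 − 201.7 = 165.0 mol
mass = 165.0 × 120.55 = 19890 g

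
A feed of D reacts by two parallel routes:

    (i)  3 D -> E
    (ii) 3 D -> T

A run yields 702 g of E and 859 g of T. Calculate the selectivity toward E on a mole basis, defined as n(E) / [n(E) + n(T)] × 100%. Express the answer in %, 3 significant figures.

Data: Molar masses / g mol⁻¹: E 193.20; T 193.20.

45.0 %

n(E) = 702 / 193.20 = 3.634 mol
n(T) = 859 / 193.20 = 4.446 mol
selectivity = 3.634/(3.634+4.446) × 100 = 44.98 %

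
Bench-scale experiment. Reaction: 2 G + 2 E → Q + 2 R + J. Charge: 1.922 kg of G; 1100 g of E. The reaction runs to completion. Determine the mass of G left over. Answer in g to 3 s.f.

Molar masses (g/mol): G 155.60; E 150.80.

787 g

n(G) = 1.922×1000 / 155.60 = 12.35 mol
n(E) = 1100 / 150.80 = 7.294 mol
n/ν → G: 6.175, E: 3.647; E is limiting.
G consumed = (2/2) × 7.294 = 7.294 mol
G remaining = 12.35 − 7.294 = 5.056 mol
mass = 5.056 × 155.60 = 786.7 g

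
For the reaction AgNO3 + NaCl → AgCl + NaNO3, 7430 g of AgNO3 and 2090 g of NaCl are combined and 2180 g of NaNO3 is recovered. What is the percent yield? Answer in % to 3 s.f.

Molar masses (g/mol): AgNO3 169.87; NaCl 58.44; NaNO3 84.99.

71.7 %

n(AgNO3) = 7430 / 169.87 = 43.74 mol
n(NaCl) = 2090 / 58.44 = 35.76 mol
n/ν → AgNO3: 43.74, NaCl: 35.76; NaCl is limiting.
theoretical n(NaNO3) = (1/1) × 35.76 = 35.76 mol → 3039 g
% yield = 2180 / 3039 × 100 = 71.73 %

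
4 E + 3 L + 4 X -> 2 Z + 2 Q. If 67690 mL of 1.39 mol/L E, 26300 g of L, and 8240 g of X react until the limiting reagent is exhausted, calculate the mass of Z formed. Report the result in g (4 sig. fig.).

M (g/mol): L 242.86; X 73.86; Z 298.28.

14030 g

n(E) = 1.39 × 67690/1000 = 94.09 mol
n(L) = 26300 / 242.86 = 108.3 mol
n(X) = 8240 / 73.86 = 111.6 mol
n/ν → E: 23.52, L: 36.10, X: 27.90; E is limiting.
n(Z) = (2/4) × 94.09 = 47.05 mol
mass = 47.05 × 298.28 = 14030 g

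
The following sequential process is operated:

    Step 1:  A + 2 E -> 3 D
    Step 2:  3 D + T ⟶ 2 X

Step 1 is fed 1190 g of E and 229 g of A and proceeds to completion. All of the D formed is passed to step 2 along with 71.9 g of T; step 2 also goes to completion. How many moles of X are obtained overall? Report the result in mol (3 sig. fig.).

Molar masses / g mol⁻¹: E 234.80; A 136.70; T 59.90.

2.40 mol

Step 1:
n(E) = 1190 / 234.80 = 5.068 mol
n(A) = 229.0 / 136.70 = 1.675 mol
n/ν for E = 5.068/2 = 2.534
n/ν for A = 1.675/1 = 1.675
Smallest n/ν is A → limiting reagent.
n(D) produced = (3/1) × 1.675 = 5.025 mol
Step 2:
n(D) available = 5.025 mol
n(T) = 71.90 / 59.90 = 1.200 mol
n/ν for D = 5.025/3 = 1.675
n/ν for T = 1.200/1 = 1.200
Smallest n/ν is T → limiting reagent.
n(X) = (2/1) × 1.200 = 2.400 mol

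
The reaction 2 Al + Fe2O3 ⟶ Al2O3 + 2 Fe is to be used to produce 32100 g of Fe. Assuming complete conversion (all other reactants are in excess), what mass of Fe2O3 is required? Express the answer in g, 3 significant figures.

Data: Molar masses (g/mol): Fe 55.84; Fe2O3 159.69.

45900 g

n(Fe) = 32100 / 55.84 = 574.9 mol
n(Fe2O3) = (1/2) × 574.9 = 287.5 mol
mass = 287.5 × 159.69 = 45910 g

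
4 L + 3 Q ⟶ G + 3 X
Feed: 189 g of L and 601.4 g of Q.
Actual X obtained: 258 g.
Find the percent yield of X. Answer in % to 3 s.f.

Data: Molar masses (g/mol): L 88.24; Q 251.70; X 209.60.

n(L) = 189.0 / 88.24 = 2.142 mol
n(Q) = 601.4 / 251.70 = 2.389 mol
n/ν → L: 0.5355, Q: 0.7963; L is limiting.
theoretical n(X) = (3/4) × 2.142 = 1.607 mol → 336.8 g
% yield = 258 / 336.8 × 100 = 76.60 %

76.6 %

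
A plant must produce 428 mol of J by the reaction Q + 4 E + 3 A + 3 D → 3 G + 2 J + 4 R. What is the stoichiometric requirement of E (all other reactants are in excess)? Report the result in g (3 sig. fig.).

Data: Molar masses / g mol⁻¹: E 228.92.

n(J) = 428.0 mol
n(E) = (4/2) × 428.0 = 856.0 mol
mass = 856.0 × 228.92 = 196000 g

196000 g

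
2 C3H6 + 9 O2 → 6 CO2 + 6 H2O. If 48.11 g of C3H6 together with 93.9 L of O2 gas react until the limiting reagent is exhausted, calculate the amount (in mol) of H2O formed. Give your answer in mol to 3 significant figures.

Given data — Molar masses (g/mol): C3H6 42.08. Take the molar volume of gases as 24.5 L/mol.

n(C3H6) = 48.11 / 42.08 = 1.143 mol
n(O2) = 93.90 / 24.5 = 3.833 mol
n/ν for C3H6 = 1.143/2 = 0.5715
n/ν for O2 = 3.833/9 = 0.4259
Smallest n/ν is O2 → limiting reagent.
n(H2O) = (6/9) × 3.833 = 2.555 mol

2.56 mol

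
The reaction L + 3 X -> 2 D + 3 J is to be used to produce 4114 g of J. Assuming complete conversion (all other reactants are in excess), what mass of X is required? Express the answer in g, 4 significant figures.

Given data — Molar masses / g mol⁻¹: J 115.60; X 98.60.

n(J) = 4114 / 115.60 = 35.59 mol
n(X) = (3/3) × 35.59 = 35.59 mol
mass = 35.59 × 98.60 = 3509 g

3509 g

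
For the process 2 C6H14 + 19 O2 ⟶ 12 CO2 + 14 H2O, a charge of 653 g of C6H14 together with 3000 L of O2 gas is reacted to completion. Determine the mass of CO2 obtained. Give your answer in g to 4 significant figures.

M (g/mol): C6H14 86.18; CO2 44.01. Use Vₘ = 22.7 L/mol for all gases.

2001 g

n(C6H14) = 653.0 / 86.18 = 7.577 mol
n(O2) = 3000 / 22.7 = 132.2 mol
n/ν for C6H14 = 7.577/2 = 3.789
n/ν for O2 = 132.2/19 = 6.958
Smallest n/ν is C6H14 → limiting reagent.
n(CO2) = (12/2) × 7.577 = 45.46 mol
mass = 45.46 × 44.01 = 2001 g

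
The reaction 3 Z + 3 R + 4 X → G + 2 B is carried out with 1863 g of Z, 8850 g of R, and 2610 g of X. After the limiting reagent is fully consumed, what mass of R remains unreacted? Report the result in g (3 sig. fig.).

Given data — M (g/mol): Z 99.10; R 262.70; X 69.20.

n(Z) = 1863 / 99.10 = 18.80 mol
n(R) = 8850 / 262.70 = 33.69 mol
n(X) = 2610 / 69.20 = 37.72 mol
n/ν for Z = 18.80/3 = 6.267
n/ν for R = 33.69/3 = 11.23
n/ν for X = 37.72/4 = 9.430
Smallest n/ν is Z → limiting reagent.
R consumed = (3/3) × 18.80 = 18.80 mol
R remaining = 33.69 − 18.80 = 14.89 mol
mass = 14.89 × 262.70 = 3912 g

3910 g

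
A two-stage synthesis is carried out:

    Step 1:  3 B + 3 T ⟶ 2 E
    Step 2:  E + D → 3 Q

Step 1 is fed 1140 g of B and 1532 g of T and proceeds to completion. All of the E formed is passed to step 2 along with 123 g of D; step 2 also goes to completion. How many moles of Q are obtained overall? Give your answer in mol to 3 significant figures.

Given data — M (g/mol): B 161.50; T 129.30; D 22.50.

Step 1:
n(B) = 1140 / 161.50 = 7.059 mol
n(T) = 1532 / 129.30 = 11.85 mol
n/ν for B = 7.059/3 = 2.353
n/ν for T = 11.85/3 = 3.950
Smallest n/ν is B → limiting reagent.
n(E) produced = (2/3) × 7.059 = 4.706 mol
Step 2:
n(E) available = 4.706 mol
n(D) = 123.0 / 22.50 = 5.467 mol
n/ν for E = 4.706/1 = 4.706
n/ν for D = 5.467/1 = 5.467
Smallest n/ν is E → limiting reagent.
n(Q) = (3/1) × 4.706 = 14.12 mol

14.1 mol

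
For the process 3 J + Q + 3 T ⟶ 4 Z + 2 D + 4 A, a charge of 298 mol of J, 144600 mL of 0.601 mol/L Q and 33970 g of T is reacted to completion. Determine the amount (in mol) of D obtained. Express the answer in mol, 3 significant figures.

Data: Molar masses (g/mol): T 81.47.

n(J) = 298.0 mol
n(Q) = 0.601 × 144600/1000 = 86.90 mol
n(T) = 33970 / 81.47 = 417.0 mol
n/ν for J = 298.0/3 = 99.33
n/ν for Q = 86.90/1 = 86.90
n/ν for T = 417.0/3 = 139.0
Smallest n/ν is Q → limiting reagent.
n(D) = (2/1) × 86.90 = 173.8 mol

174 mol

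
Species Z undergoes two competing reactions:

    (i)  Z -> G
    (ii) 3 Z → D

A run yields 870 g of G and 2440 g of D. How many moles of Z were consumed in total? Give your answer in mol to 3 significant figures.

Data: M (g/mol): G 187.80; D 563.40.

n(G) = 870 / 187.80 = 4.633 mol
n(D) = 2440 / 563.40 = 4.331 mol
n(Z) via (i) = (1/1)×4.633 = 4.633 mol
n(Z) via (ii) = (3/1)×4.331 = 12.99 mol
total n(Z) = 4.633 + 12.99 = 17.62 mol

17.6 mol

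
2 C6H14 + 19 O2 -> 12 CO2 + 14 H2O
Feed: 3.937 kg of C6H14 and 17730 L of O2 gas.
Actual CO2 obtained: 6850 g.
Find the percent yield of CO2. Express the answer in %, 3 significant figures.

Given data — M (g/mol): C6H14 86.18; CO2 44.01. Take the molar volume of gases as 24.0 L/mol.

56.8 %

n(C6H14) = 3.937×1000 / 86.18 = 45.68 mol
n(O2) = 17730 / 24.0 = 738.8 mol
n/ν for C6H14 = 45.68/2 = 22.84
n/ν for O2 = 738.8/19 = 38.88
Smallest n/ν is C6H14 → limiting reagent.
theoretical n(CO2) = (12/2) × 45.68 = 274.1 mol → 12060 g
% yield = 6850 / 12060 × 100 = 56.80 %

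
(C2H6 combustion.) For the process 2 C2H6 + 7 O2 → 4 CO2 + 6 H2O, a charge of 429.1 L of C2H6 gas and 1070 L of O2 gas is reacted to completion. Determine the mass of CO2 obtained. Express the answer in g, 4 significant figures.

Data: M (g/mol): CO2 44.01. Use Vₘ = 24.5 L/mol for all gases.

n(C2H6) = 429.1 / 24.5 = 17.51 mol
n(O2) = 1070 / 24.5 = 43.67 mol
n/ν for C2H6 = 17.51/2 = 8.755
n/ν for O2 = 43.67/7 = 6.239
Smallest n/ν is O2 → limiting reagent.
n(CO2) = (4/7) × 43.67 = 24.95 mol
mass = 24.95 × 44.01 = 1098 g

1098 g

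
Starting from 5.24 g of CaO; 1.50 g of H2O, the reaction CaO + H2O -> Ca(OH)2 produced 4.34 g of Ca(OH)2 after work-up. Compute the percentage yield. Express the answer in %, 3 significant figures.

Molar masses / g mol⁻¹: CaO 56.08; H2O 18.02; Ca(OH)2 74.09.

n(CaO) = 5.240 / 56.08 = 0.09344 mol
n(H2O) = 1.500 / 18.02 = 0.08324 mol
n/ν for CaO = 0.09344/1 = 0.09344
n/ν for H2O = 0.08324/1 = 0.08324
Smallest n/ν is H2O → limiting reagent.
theoretical n(Ca(OH)2) = (1/1) × 0.08324 = 0.08324 mol → 6.167 g
% yield = 4.34 / 6.167 × 100 = 70.37 %

70.4 %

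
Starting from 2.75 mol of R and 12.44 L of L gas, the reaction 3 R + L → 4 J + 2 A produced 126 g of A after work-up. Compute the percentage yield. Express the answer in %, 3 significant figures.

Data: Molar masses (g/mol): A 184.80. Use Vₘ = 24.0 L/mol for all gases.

n(R) = 2.750 mol
n(L) = 12.44 / 24.0 = 0.5183 mol
n/ν → R: 0.9167, L: 0.5183; L is limiting.
theoretical n(A) = (2/1) × 0.5183 = 1.037 mol → 191.6 g
% yield = 126 / 191.6 × 100 = 65.76 %

65.8 %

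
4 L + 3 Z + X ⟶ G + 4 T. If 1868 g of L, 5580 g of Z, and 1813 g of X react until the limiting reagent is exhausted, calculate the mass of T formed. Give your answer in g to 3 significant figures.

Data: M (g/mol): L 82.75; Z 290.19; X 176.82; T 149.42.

3370 g

n(L) = 1868 / 82.75 = 22.57 mol
n(Z) = 5580 / 290.19 = 19.23 mol
n(X) = 1813 / 176.82 = 10.25 mol
n/ν for L = 22.57/4 = 5.643
n/ν for Z = 19.23/3 = 6.410
n/ν for X = 10.25/1 = 10.25
Smallest n/ν is L → limiting reagent.
n(T) = (4/4) × 22.57 = 22.57 mol
mass = 22.57 × 149.42 = 3372 g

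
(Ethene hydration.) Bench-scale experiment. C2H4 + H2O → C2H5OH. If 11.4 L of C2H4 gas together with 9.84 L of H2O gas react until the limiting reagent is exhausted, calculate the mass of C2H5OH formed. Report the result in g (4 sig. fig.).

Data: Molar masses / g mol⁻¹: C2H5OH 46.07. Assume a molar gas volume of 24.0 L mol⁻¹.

18.89 g

n(C2H4) = 11.40 / 24.0 = 0.4750 mol
n(H2O) = 9.840 / 24.0 = 0.4100 mol
n/ν → C2H4: 0.4750, H2O: 0.4100; H2O is limiting.
n(C2H5OH) = (1/1) × 0.4100 = 0.4100 mol
mass = 0.4100 × 46.07 = 18.89 g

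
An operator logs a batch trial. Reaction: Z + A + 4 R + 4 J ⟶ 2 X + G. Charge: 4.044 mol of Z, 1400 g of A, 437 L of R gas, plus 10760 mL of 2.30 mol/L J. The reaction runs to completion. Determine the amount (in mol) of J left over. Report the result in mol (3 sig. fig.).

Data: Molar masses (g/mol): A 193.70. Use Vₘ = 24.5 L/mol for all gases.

8.57 mol

n(Z) = 4.044 mol
n(A) = 1400 / 193.70 = 7.228 mol
n(R) = 437.0 / 24.5 = 17.84 mol
n(J) = 2.30 × 10760/1000 = 24.75 mol
n/ν for Z = 4.044/1 = 4.044
n/ν for A = 7.228/1 = 7.228
n/ν for R = 17.84/4 = 4.460
n/ν for J = 24.75/4 = 6.188
Smallest n/ν is Z → limiting reagent.
J consumed = (4/1) × 4.044 = 16.18 mol
J remaining = 24.75 − 16.18 = 8.570 mol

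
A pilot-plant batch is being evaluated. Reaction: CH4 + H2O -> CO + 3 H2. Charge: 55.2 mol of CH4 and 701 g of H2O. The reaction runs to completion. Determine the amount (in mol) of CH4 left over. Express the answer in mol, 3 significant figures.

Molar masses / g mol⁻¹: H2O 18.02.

16.3 mol

n(CH4) = 55.20 mol
n(H2O) = 701.0 / 18.02 = 38.90 mol
n/ν for CH4 = 55.20/1 = 55.20
n/ν for H2O = 38.90/1 = 38.90
Smallest n/ν is H2O → limiting reagent.
CH4 consumed = (1/1) × 38.90 = 38.90 mol
CH4 remaining = 55.20 − 38.90 = 16.30 mol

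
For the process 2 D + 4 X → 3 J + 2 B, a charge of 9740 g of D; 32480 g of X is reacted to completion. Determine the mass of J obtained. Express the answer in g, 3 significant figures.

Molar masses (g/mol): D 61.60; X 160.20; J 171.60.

n(D) = 9740 / 61.60 = 158.1 mol
n(X) = 32480 / 160.20 = 202.7 mol
n/ν for D = 158.1/2 = 79.05
n/ν for X = 202.7/4 = 50.68
Smallest n/ν is X → limiting reagent.
n(J) = (3/4) × 202.7 = 152.0 mol
mass = 152.0 × 171.60 = 26080 g

26100 g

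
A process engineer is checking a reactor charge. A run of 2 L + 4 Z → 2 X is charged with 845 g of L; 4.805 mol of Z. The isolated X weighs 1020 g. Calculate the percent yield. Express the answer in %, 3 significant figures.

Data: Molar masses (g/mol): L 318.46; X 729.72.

n(L) = 845.0 / 318.46 = 2.653 mol
n(Z) = 4.805 mol
n/ν for L = 2.653/2 = 1.327
n/ν for Z = 4.805/4 = 1.201
Smallest n/ν is Z → limiting reagent.
theoretical n(X) = (2/4) × 4.805 = 2.403 mol → 1754 g
% yield = 1020 / 1754 × 100 = 58.15 %

58.2 %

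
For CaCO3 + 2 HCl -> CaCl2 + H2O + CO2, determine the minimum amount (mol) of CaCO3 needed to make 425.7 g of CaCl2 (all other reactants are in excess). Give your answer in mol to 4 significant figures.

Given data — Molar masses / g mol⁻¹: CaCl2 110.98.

n(CaCl2) = 425.7 / 110.98 = 3.836 mol
n(CaCO3) = (1/1) × 3.836 = 3.836 mol

3.836 mol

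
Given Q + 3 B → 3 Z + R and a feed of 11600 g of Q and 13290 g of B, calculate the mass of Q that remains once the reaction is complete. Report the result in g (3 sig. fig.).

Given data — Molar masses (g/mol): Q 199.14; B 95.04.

n(Q) = 11600 / 199.14 = 58.25 mol
n(B) = 13290 / 95.04 = 139.8 mol
n/ν for Q = 58.25/1 = 58.25
n/ν for B = 139.8/3 = 46.60
Smallest n/ν is B → limiting reagent.
Q consumed = (1/3) × 139.8 = 46.60 mol
Q remaining = 58.25 − 46.60 = 11.65 mol
mass = 11.65 × 199.14 = 2320 g

2320 g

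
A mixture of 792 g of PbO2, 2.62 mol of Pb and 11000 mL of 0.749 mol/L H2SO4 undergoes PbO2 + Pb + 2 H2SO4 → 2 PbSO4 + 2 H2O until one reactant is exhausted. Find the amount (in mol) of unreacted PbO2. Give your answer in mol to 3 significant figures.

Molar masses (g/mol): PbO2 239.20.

n(PbO2) = 792.0 / 239.20 = 3.311 mol
n(Pb) = 2.620 mol
n(H2SO4) = 0.749 × 11000/1000 = 8.239 mol
n/ν for PbO2 = 3.311/1 = 3.311
n/ν for Pb = 2.620/1 = 2.620
n/ν for H2SO4 = 8.239/2 = 4.120
Smallest n/ν is Pb → limiting reagent.
PbO2 consumed = (1/1) × 2.620 = 2.620 mol
PbO2 remaining = 3.311 − 2.620 = 0.6910 mol

0.691 mol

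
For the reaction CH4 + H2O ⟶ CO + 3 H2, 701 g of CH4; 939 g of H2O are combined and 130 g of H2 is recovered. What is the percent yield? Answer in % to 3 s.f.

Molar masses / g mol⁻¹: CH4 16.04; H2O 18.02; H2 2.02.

49.1 %

n(CH4) = 701.0 / 16.04 = 43.70 mol
n(H2O) = 939.0 / 18.02 = 52.11 mol
n/ν for CH4 = 43.70/1 = 43.70
n/ν for H2O = 52.11/1 = 52.11
Smallest n/ν is CH4 → limiting reagent.
theoretical n(H2) = (3/1) × 43.70 = 131.1 mol → 264.8 g
% yield = 130 / 264.8 × 100 = 49.09 %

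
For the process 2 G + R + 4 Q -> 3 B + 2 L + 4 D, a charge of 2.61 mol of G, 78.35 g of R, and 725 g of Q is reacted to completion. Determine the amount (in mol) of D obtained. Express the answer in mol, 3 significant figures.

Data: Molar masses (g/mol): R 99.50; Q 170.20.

n(G) = 2.610 mol
n(R) = 78.35 / 99.50 = 0.7874 mol
n(Q) = 725.0 / 170.20 = 4.260 mol
n/ν for G = 2.610/2 = 1.305
n/ν for R = 0.7874/1 = 0.7874
n/ν for Q = 4.260/4 = 1.065
Smallest n/ν is R → limiting reagent.
n(D) = (4/1) × 0.7874 = 3.150 mol

3.15 mol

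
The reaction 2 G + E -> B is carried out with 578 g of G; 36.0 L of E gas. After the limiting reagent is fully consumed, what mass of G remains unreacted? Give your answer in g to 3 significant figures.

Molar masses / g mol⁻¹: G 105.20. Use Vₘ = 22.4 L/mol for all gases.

n(G) = 578.0 / 105.20 = 5.494 mol
n(E) = 36.00 / 22.4 = 1.607 mol
n/ν for G = 5.494/2 = 2.747
n/ν for E = 1.607/1 = 1.607
Smallest n/ν is E → limiting reagent.
G consumed = (2/1) × 1.607 = 3.214 mol
G remaining = 5.494 − 3.214 = 2.280 mol
mass = 2.280 × 105.20 = 239.9 g

240 g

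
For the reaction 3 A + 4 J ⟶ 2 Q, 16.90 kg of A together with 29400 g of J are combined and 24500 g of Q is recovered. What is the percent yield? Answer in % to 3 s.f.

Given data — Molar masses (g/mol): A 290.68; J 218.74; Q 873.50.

72.4 %

n(A) = 16.90×1000 / 290.68 = 58.14 mol
n(J) = 29400 / 218.74 = 134.4 mol
n/ν for A = 58.14/3 = 19.38
n/ν for J = 134.4/4 = 33.60
Smallest n/ν is A → limiting reagent.
theoretical n(Q) = (2/3) × 58.14 = 38.76 mol → 33860 g
% yield = 24500 / 33860 × 100 = 72.36 %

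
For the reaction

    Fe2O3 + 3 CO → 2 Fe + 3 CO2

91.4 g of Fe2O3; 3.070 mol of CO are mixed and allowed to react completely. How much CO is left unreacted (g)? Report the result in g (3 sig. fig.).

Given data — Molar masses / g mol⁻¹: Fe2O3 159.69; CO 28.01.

37.9 g

n(Fe2O3) = 91.40 / 159.69 = 0.5724 mol
n(CO) = 3.070 mol
n/ν → Fe2O3: 0.5724, CO: 1.023; Fe2O3 is limiting.
CO consumed = (3/1) × 0.5724 = 1.717 mol
CO remaining = 3.070 − 1.717 = 1.353 mol
mass = 1.353 × 28.01 = 37.90 g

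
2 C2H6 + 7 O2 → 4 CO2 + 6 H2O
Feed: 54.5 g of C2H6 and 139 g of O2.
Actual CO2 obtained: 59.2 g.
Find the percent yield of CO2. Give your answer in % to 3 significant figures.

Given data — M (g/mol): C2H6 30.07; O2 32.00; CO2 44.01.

n(C2H6) = 54.50 / 30.07 = 1.812 mol
n(O2) = 139.0 / 32.00 = 4.344 mol
n/ν → C2H6: 0.9060, O2: 0.6206; O2 is limiting.
theoretical n(CO2) = (4/7) × 4.344 = 2.482 mol → 109.2 g
% yield = 59.2 / 109.2 × 100 = 54.21 %

54.2 %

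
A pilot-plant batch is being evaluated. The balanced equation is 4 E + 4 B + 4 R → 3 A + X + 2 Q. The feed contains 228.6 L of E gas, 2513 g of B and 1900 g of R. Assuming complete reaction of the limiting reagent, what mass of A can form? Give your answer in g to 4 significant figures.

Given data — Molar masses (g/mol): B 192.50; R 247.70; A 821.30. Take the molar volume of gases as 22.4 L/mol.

4725 g

n(E) = 228.6 / 22.4 = 10.21 mol
n(B) = 2513 / 192.50 = 13.05 mol
n(R) = 1900 / 247.70 = 7.671 mol
n/ν → E: 2.553, B: 3.263, R: 1.918; R is limiting.
n(A) = (3/4) × 7.671 = 5.753 mol
mass = 5.753 × 821.30 = 4725 g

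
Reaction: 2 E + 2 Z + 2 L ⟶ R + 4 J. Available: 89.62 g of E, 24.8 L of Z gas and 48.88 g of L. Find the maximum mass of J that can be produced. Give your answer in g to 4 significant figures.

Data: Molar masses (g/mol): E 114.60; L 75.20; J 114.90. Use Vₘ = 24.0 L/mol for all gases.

149.4 g

n(E) = 89.62 / 114.60 = 0.7820 mol
n(Z) = 24.80 / 24.0 = 1.033 mol
n(L) = 48.88 / 75.20 = 0.6500 mol
n/ν for E = 0.7820/2 = 0.3910
n/ν for Z = 1.033/2 = 0.5165
n/ν for L = 0.6500/2 = 0.3250
Smallest n/ν is L → limiting reagent.
n(J) = (4/2) × 0.6500 = 1.300 mol
mass = 1.300 × 114.90 = 149.4 g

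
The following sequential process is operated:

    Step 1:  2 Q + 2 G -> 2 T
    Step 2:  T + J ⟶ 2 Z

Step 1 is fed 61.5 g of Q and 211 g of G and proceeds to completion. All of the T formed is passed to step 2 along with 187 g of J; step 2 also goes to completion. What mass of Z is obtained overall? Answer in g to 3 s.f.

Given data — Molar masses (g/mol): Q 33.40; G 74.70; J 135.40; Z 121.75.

336 g

Step 1:
n(Q) = 61.50 / 33.40 = 1.841 mol
n(G) = 211.0 / 74.70 = 2.825 mol
n/ν for Q = 1.841/2 = 0.9205
n/ν for G = 2.825/2 = 1.413
Smallest n/ν is Q → limiting reagent.
n(T) produced = (2/2) × 1.841 = 1.841 mol
Step 2:
n(T) available = 1.841 mol
n(J) = 187.0 / 135.40 = 1.381 mol
n/ν for T = 1.841/1 = 1.841
n/ν for J = 1.381/1 = 1.381
Smallest n/ν is J → limiting reagent.
n(Z) = (2/1) × 1.381 = 2.762 mol
mass = 2.762 × 121.75 = 336.3 g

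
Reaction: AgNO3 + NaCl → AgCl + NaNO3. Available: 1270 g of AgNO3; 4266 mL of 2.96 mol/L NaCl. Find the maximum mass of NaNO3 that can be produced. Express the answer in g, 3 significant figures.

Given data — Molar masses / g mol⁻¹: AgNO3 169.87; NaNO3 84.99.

635 g

n(AgNO3) = 1270 / 169.87 = 7.476 mol
n(NaCl) = 2.96 × 4266/1000 = 12.63 mol
n/ν for AgNO3 = 7.476/1 = 7.476
n/ν for NaCl = 12.63/1 = 12.63
Smallest n/ν is AgNO3 → limiting reagent.
n(NaNO3) = (1/1) × 7.476 = 7.476 mol
mass = 7.476 × 84.99 = 635.4 g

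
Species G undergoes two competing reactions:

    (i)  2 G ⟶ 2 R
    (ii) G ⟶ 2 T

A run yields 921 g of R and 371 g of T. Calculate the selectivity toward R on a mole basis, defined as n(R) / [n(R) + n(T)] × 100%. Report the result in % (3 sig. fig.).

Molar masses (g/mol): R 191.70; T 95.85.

55.4 %

n(R) = 921 / 191.70 = 4.804 mol
n(T) = 371 / 95.85 = 3.871 mol
selectivity = 4.804/(4.804+3.871) × 100 = 55.38 %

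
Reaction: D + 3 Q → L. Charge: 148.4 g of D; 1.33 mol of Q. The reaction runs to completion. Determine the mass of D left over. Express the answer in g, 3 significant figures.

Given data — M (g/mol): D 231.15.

45.9 g

n(D) = 148.4 / 231.15 = 0.6420 mol
n(Q) = 1.330 mol
n/ν for D = 0.6420/1 = 0.6420
n/ν for Q = 1.330/3 = 0.4433
Smallest n/ν is Q → limiting reagent.
D consumed = (1/3) × 1.330 = 0.4433 mol
D remaining = 0.6420 − 0.4433 = 0.1987 mol
mass = 0.1987 × 231.15 = 45.93 g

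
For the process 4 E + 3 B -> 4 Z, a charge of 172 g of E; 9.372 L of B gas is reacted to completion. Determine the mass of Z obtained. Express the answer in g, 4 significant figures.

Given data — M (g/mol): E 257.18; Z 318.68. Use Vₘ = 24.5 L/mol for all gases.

162.5 g

n(E) = 172.0 / 257.18 = 0.6688 mol
n(B) = 9.372 / 24.5 = 0.3825 mol
n/ν for E = 0.6688/4 = 0.1672
n/ν for B = 0.3825/3 = 0.1275
Smallest n/ν is B → limiting reagent.
n(Z) = (4/3) × 0.3825 = 0.5100 mol
mass = 0.5100 × 318.68 = 162.5 g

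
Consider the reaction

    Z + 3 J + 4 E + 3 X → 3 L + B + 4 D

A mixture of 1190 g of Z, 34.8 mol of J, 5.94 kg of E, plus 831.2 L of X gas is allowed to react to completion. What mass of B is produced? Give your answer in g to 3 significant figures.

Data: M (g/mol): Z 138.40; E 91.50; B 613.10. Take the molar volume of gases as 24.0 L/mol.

n(Z) = 1190 / 138.40 = 8.598 mol
n(J) = 34.80 mol
n(E) = 5.940×1000 / 91.50 = 64.92 mol
n(X) = 831.2 / 24.0 = 34.63 mol
n/ν → Z: 8.598, J: 11.60, E: 16.23, X: 11.54; Z is limiting.
n(B) = (1/1) × 8.598 = 8.598 mol
mass = 8.598 × 613.10 = 5271 g

5270 g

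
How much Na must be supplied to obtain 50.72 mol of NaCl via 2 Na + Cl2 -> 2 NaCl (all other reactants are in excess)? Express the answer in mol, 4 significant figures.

n(NaCl) = 50.72 mol
n(Na) = (2/2) × 50.72 = 50.72 mol

50.72 mol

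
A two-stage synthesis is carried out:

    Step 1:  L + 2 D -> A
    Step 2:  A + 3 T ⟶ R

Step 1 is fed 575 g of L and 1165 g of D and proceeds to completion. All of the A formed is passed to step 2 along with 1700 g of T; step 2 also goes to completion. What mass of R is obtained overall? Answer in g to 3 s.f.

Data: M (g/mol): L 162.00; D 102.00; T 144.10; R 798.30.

Step 1:
n(L) = 575.0 / 162.00 = 3.549 mol
n(D) = 1165 / 102.00 = 11.42 mol
n/ν for L = 3.549/1 = 3.549
n/ν for D = 11.42/2 = 5.710
Smallest n/ν is L → limiting reagent.
n(A) produced = (1/1) × 3.549 = 3.549 mol
Step 2:
n(A) available = 3.549 mol
n(T) = 1700 / 144.10 = 11.80 mol
n/ν for A = 3.549/1 = 3.549
n/ν for T = 11.80/3 = 3.933
Smallest n/ν is A → limiting reagent.
n(R) = (1/1) × 3.549 = 3.549 mol
mass = 3.549 × 798.30 = 2833 g

2830 g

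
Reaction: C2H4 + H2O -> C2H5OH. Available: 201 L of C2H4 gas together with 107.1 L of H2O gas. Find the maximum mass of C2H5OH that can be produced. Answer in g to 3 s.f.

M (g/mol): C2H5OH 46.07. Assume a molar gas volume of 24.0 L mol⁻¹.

206 g

n(C2H4) = 201.0 / 24.0 = 8.375 mol
n(H2O) = 107.1 / 24.0 = 4.463 mol
n/ν for C2H4 = 8.375/1 = 8.375
n/ν for H2O = 4.463/1 = 4.463
Smallest n/ν is H2O → limiting reagent.
n(C2H5OH) = (1/1) × 4.463 = 4.463 mol
mass = 4.463 × 46.07 = 205.6 g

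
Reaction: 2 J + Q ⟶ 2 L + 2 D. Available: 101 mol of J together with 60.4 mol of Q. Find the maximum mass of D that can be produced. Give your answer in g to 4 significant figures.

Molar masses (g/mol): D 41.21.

n(J) = 101.0 mol
n(Q) = 60.40 mol
n/ν for J = 101.0/2 = 50.50
n/ν for Q = 60.40/1 = 60.40
Smallest n/ν is J → limiting reagent.
n(D) = (2/2) × 101.0 = 101.0 mol
mass = 101.0 × 41.21 = 4162 g

4162 g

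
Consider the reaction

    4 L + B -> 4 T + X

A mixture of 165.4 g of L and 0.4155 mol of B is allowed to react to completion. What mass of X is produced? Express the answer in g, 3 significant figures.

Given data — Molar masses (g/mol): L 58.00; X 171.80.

n(L) = 165.4 / 58.00 = 2.852 mol
n(B) = 0.4155 mol
n/ν for L = 2.852/4 = 0.7130
n/ν for B = 0.4155/1 = 0.4155
Smallest n/ν is B → limiting reagent.
n(X) = (1/1) × 0.4155 = 0.4155 mol
mass = 0.4155 × 171.80 = 71.38 g

71.4 g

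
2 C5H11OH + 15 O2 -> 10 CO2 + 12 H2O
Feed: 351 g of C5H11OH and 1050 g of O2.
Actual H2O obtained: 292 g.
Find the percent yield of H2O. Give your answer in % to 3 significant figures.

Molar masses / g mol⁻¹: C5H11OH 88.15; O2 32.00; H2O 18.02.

67.8 %

n(C5H11OH) = 351.0 / 88.15 = 3.982 mol
n(O2) = 1050 / 32.00 = 32.81 mol
n/ν for C5H11OH = 3.982/2 = 1.991
n/ν for O2 = 32.81/15 = 2.187
Smallest n/ν is C5H11OH → limiting reagent.
theoretical n(H2O) = (12/2) × 3.982 = 23.89 mol → 430.5 g
% yield = 292 / 430.5 × 100 = 67.83 %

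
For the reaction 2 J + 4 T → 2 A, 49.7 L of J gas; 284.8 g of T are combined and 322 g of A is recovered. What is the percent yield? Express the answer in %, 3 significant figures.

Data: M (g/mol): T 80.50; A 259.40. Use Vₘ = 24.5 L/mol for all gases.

n(J) = 49.70 / 24.5 = 2.029 mol
n(T) = 284.8 / 80.50 = 3.538 mol
n/ν → J: 1.015, T: 0.8845; T is limiting.
theoretical n(A) = (2/4) × 3.538 = 1.769 mol → 458.9 g
% yield = 322 / 458.9 × 100 = 70.17 %

70.2 %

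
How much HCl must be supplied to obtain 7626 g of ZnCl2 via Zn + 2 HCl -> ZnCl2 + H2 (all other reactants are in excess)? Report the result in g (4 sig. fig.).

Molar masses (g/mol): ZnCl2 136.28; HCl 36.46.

n(ZnCl2) = 7626 / 136.28 = 55.96 mol
n(HCl) = (2/1) × 55.96 = 111.9 mol
mass = 111.9 × 36.46 = 4080 g

4080 g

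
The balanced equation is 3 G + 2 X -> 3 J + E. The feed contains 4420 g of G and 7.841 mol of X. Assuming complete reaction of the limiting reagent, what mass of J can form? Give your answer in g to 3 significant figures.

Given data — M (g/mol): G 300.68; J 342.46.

4030 g

n(G) = 4420 / 300.68 = 14.70 mol
n(X) = 7.841 mol
n/ν for G = 14.70/3 = 4.900
n/ν for X = 7.841/2 = 3.921
Smallest n/ν is X → limiting reagent.
n(J) = (3/2) × 7.841 = 11.76 mol
mass = 11.76 × 342.46 = 4027 g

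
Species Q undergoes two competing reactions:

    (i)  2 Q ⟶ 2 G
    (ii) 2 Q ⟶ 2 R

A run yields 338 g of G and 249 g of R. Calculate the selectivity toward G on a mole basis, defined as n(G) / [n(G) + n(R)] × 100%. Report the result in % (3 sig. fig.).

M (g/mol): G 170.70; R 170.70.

57.6 %

n(G) = 338 / 170.70 = 1.980 mol
n(R) = 249 / 170.70 = 1.459 mol
selectivity = 1.980/(1.980+1.459) × 100 = 57.57 %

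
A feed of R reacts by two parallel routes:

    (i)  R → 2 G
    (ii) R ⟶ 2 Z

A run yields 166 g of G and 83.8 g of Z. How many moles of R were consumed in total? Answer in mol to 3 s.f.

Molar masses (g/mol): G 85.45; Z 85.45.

1.46 mol

n(G) = 166 / 85.45 = 1.943 mol
n(Z) = 83.8 / 85.45 = 0.9807 mol
n(R) via (i) = (1/2)×1.943 = 0.9715 mol
n(R) via (ii) = (1/2)×0.9807 = 0.4904 mol
total n(R) = 0.9715 + 0.4904 = 1.462 mol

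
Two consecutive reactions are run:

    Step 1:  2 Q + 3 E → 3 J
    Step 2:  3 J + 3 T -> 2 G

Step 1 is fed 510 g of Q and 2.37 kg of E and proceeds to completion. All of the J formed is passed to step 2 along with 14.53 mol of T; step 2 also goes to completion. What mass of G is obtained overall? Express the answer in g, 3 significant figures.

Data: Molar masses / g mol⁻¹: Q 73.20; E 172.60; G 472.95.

Step 1:
n(Q) = 510.0 / 73.20 = 6.967 mol
n(E) = 2.370×1000 / 172.60 = 13.73 mol
n/ν for Q = 6.967/2 = 3.484
n/ν for E = 13.73/3 = 4.577
Smallest n/ν is Q → limiting reagent.
n(J) produced = (3/2) × 6.967 = 10.45 mol
Step 2:
n(J) available = 10.45 mol
n(T) = 14.53 mol
n/ν for J = 10.45/3 = 3.483
n/ν for T = 14.53/3 = 4.843
Smallest n/ν is J → limiting reagent.
n(G) = (2/3) × 10.45 = 6.967 mol
mass = 6.967 × 472.95 = 3295 g

3300 g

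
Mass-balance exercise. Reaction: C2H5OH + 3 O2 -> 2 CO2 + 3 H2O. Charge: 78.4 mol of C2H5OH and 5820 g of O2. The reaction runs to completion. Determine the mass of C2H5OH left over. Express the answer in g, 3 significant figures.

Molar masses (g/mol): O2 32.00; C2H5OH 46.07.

819 g

n(C2H5OH) = 78.40 mol
n(O2) = 5820 / 32.00 = 181.9 mol
n/ν → C2H5OH: 78.40, O2: 60.63; O2 is limiting.
C2H5OH consumed = (1/3) × 181.9 = 60.63 mol
C2H5OH remaining = 78.40 − 60.63 = 17.77 mol
mass = 17.77 × 46.07 = 818.7 g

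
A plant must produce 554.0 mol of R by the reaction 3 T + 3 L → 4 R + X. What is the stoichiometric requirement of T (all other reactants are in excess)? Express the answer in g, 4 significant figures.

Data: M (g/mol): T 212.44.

88270 g

n(R) = 554.0 mol
n(T) = (3/4) × 554.0 = 415.5 mol
mass = 415.5 × 212.44 = 88270 g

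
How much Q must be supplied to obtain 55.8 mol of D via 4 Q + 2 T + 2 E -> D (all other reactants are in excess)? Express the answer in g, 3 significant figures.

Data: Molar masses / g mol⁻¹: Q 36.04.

n(D) = 55.80 mol
n(Q) = (4/1) × 55.80 = 223.2 mol
mass = 223.2 × 36.04 = 8044 g

8040 g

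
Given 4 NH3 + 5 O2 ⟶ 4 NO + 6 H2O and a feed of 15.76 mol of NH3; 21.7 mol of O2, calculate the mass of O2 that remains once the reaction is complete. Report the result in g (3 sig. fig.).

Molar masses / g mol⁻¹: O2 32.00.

n(NH3) = 15.76 mol
n(O2) = 21.70 mol
n/ν for NH3 = 15.76/4 = 3.940
n/ν for O2 = 21.70/5 = 4.340
Smallest n/ν is NH3 → limiting reagent.
O2 consumed = (5/4) × 15.76 = 19.70 mol
O2 remaining = 21.70 − 19.70 = 2.000 mol
mass = 2.000 × 32.00 = 64.00 g

64.0 g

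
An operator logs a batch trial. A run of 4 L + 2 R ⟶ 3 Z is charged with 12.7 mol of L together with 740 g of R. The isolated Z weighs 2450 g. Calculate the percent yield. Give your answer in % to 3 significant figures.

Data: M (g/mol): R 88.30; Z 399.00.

64.5 %

n(L) = 12.70 mol
n(R) = 740.0 / 88.30 = 8.381 mol
n/ν → L: 3.175, R: 4.191; L is limiting.
theoretical n(Z) = (3/4) × 12.70 = 9.525 mol → 3800 g
% yield = 2450 / 3800 × 100 = 64.47 %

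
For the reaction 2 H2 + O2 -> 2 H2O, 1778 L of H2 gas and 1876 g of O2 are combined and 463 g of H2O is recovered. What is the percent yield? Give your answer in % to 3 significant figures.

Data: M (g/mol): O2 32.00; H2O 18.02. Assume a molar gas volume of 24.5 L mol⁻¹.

35.4 %

n(H2) = 1778 / 24.5 = 72.57 mol
n(O2) = 1876 / 32.00 = 58.63 mol
n/ν for H2 = 72.57/2 = 36.29
n/ν for O2 = 58.63/1 = 58.63
Smallest n/ν is H2 → limiting reagent.
theoretical n(H2O) = (2/2) × 72.57 = 72.57 mol → 1308 g
% yield = 463 / 1308 × 100 = 35.40 %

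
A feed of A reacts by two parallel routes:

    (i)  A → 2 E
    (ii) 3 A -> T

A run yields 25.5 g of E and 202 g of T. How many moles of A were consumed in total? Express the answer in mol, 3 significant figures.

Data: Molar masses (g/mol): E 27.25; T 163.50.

n(E) = 25.5 / 27.25 = 0.9358 mol
n(T) = 202 / 163.50 = 1.235 mol
n(A) via (i) = (1/2)×0.9358 = 0.4679 mol
n(A) via (ii) = (3/1)×1.235 = 3.705 mol
total n(A) = 0.4679 + 3.705 = 4.173 mol

4.17 mol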